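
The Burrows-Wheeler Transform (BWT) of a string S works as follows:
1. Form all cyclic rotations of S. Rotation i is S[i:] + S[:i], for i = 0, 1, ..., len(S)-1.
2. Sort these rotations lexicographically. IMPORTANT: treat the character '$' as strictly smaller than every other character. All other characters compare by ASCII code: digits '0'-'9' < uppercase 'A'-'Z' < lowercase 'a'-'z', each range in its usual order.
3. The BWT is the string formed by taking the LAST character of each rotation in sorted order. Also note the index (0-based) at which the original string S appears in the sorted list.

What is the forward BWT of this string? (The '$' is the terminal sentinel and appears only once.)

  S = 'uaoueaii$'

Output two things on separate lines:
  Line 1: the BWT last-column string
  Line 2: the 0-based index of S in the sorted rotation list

All 9 rotations (rotation i = S[i:]+S[:i]):
  rot[0] = uaoueaii$
  rot[1] = aoueaii$u
  rot[2] = oueaii$ua
  rot[3] = ueaii$uao
  rot[4] = eaii$uaou
  rot[5] = aii$uaoue
  rot[6] = ii$uaouea
  rot[7] = i$uaoueai
  rot[8] = $uaoueaii
Sorted (with $ < everything):
  sorted[0] = $uaoueaii  (last char: 'i')
  sorted[1] = aii$uaoue  (last char: 'e')
  sorted[2] = aoueaii$u  (last char: 'u')
  sorted[3] = eaii$uaou  (last char: 'u')
  sorted[4] = i$uaoueai  (last char: 'i')
  sorted[5] = ii$uaouea  (last char: 'a')
  sorted[6] = oueaii$ua  (last char: 'a')
  sorted[7] = uaoueaii$  (last char: '$')
  sorted[8] = ueaii$uao  (last char: 'o')
Last column: ieuuiaa$o
Original string S is at sorted index 7

Answer: ieuuiaa$o
7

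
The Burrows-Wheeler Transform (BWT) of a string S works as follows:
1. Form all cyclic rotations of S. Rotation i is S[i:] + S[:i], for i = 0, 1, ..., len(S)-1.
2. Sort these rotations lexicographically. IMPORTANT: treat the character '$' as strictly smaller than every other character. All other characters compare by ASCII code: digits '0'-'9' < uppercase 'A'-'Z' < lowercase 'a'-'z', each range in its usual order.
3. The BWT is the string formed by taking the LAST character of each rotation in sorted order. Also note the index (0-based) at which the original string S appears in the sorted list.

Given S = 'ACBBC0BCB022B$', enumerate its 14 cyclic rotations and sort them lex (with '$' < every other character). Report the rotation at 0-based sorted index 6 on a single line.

All 14 rotations (rotation i = S[i:]+S[:i]):
  rot[0] = ACBBC0BCB022B$
  rot[1] = CBBC0BCB022B$A
  rot[2] = BBC0BCB022B$AC
  rot[3] = BC0BCB022B$ACB
  rot[4] = C0BCB022B$ACBB
  rot[5] = 0BCB022B$ACBBC
  rot[6] = BCB022B$ACBBC0
  rot[7] = CB022B$ACBBC0B
  rot[8] = B022B$ACBBC0BC
  rot[9] = 022B$ACBBC0BCB
  rot[10] = 22B$ACBBC0BCB0
  rot[11] = 2B$ACBBC0BCB02
  rot[12] = B$ACBBC0BCB022
  rot[13] = $ACBBC0BCB022B
Sorted (with $ < everything):
  sorted[0] = $ACBBC0BCB022B
  sorted[1] = 022B$ACBBC0BCB
  sorted[2] = 0BCB022B$ACBBC
  sorted[3] = 22B$ACBBC0BCB0
  sorted[4] = 2B$ACBBC0BCB02
  sorted[5] = ACBBC0BCB022B$
  sorted[6] = B$ACBBC0BCB022
  sorted[7] = B022B$ACBBC0BC
  sorted[8] = BBC0BCB022B$AC
  sorted[9] = BC0BCB022B$ACB
  sorted[10] = BCB022B$ACBBC0
  sorted[11] = C0BCB022B$ACBB
  sorted[12] = CB022B$ACBBC0B
  sorted[13] = CBBC0BCB022B$A
sorted[6] = B$ACBBC0BCB022

Answer: B$ACBBC0BCB022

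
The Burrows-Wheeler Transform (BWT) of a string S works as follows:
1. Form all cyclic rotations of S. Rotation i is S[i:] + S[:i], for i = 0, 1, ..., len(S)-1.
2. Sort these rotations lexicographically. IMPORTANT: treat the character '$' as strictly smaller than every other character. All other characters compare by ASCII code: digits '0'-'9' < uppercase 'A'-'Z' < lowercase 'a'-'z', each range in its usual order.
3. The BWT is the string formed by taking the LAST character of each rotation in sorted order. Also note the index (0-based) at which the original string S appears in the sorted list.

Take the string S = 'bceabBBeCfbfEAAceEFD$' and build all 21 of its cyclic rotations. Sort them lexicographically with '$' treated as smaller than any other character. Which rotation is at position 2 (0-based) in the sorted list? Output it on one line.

All 21 rotations (rotation i = S[i:]+S[:i]):
  rot[0] = bceabBBeCfbfEAAceEFD$
  rot[1] = ceabBBeCfbfEAAceEFD$b
  rot[2] = eabBBeCfbfEAAceEFD$bc
  rot[3] = abBBeCfbfEAAceEFD$bce
  rot[4] = bBBeCfbfEAAceEFD$bcea
  rot[5] = BBeCfbfEAAceEFD$bceab
  rot[6] = BeCfbfEAAceEFD$bceabB
  rot[7] = eCfbfEAAceEFD$bceabBB
  rot[8] = CfbfEAAceEFD$bceabBBe
  rot[9] = fbfEAAceEFD$bceabBBeC
  rot[10] = bfEAAceEFD$bceabBBeCf
  rot[11] = fEAAceEFD$bceabBBeCfb
  rot[12] = EAAceEFD$bceabBBeCfbf
  rot[13] = AAceEFD$bceabBBeCfbfE
  rot[14] = AceEFD$bceabBBeCfbfEA
  rot[15] = ceEFD$bceabBBeCfbfEAA
  rot[16] = eEFD$bceabBBeCfbfEAAc
  rot[17] = EFD$bceabBBeCfbfEAAce
  rot[18] = FD$bceabBBeCfbfEAAceE
  rot[19] = D$bceabBBeCfbfEAAceEF
  rot[20] = $bceabBBeCfbfEAAceEFD
Sorted (with $ < everything):
  sorted[0] = $bceabBBeCfbfEAAceEFD
  sorted[1] = AAceEFD$bceabBBeCfbfE
  sorted[2] = AceEFD$bceabBBeCfbfEA
  sorted[3] = BBeCfbfEAAceEFD$bceab
  sorted[4] = BeCfbfEAAceEFD$bceabB
  sorted[5] = CfbfEAAceEFD$bceabBBe
  sorted[6] = D$bceabBBeCfbfEAAceEF
  sorted[7] = EAAceEFD$bceabBBeCfbf
  sorted[8] = EFD$bceabBBeCfbfEAAce
  sorted[9] = FD$bceabBBeCfbfEAAceE
  sorted[10] = abBBeCfbfEAAceEFD$bce
  sorted[11] = bBBeCfbfEAAceEFD$bcea
  sorted[12] = bceabBBeCfbfEAAceEFD$
  sorted[13] = bfEAAceEFD$bceabBBeCf
  sorted[14] = ceEFD$bceabBBeCfbfEAA
  sorted[15] = ceabBBeCfbfEAAceEFD$b
  sorted[16] = eCfbfEAAceEFD$bceabBB
  sorted[17] = eEFD$bceabBBeCfbfEAAc
  sorted[18] = eabBBeCfbfEAAceEFD$bc
  sorted[19] = fEAAceEFD$bceabBBeCfb
  sorted[20] = fbfEAAceEFD$bceabBBeC
sorted[2] = AceEFD$bceabBBeCfbfEA

Answer: AceEFD$bceabBBeCfbfEA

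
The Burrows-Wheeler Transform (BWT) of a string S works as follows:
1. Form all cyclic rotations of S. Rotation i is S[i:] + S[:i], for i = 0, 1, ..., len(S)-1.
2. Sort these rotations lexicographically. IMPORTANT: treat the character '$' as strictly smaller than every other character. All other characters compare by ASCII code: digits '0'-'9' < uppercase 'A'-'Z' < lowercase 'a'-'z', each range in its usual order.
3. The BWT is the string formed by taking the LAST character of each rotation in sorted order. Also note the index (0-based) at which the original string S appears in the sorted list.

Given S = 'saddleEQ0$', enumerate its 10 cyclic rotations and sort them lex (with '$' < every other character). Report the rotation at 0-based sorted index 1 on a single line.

Answer: 0$saddleEQ

Derivation:
All 10 rotations (rotation i = S[i:]+S[:i]):
  rot[0] = saddleEQ0$
  rot[1] = addleEQ0$s
  rot[2] = ddleEQ0$sa
  rot[3] = dleEQ0$sad
  rot[4] = leEQ0$sadd
  rot[5] = eEQ0$saddl
  rot[6] = EQ0$saddle
  rot[7] = Q0$saddleE
  rot[8] = 0$saddleEQ
  rot[9] = $saddleEQ0
Sorted (with $ < everything):
  sorted[0] = $saddleEQ0
  sorted[1] = 0$saddleEQ
  sorted[2] = EQ0$saddle
  sorted[3] = Q0$saddleE
  sorted[4] = addleEQ0$s
  sorted[5] = ddleEQ0$sa
  sorted[6] = dleEQ0$sad
  sorted[7] = eEQ0$saddl
  sorted[8] = leEQ0$sadd
  sorted[9] = saddleEQ0$
sorted[1] = 0$saddleEQ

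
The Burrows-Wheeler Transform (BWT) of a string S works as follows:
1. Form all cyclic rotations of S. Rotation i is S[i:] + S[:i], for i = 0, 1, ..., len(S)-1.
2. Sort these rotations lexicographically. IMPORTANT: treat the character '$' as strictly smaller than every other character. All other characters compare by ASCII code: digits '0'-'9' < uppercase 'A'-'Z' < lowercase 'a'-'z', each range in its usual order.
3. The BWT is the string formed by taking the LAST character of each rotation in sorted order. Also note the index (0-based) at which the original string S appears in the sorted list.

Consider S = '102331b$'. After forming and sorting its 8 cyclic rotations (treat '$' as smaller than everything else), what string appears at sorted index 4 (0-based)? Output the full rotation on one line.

All 8 rotations (rotation i = S[i:]+S[:i]):
  rot[0] = 102331b$
  rot[1] = 02331b$1
  rot[2] = 2331b$10
  rot[3] = 331b$102
  rot[4] = 31b$1023
  rot[5] = 1b$10233
  rot[6] = b$102331
  rot[7] = $102331b
Sorted (with $ < everything):
  sorted[0] = $102331b
  sorted[1] = 02331b$1
  sorted[2] = 102331b$
  sorted[3] = 1b$10233
  sorted[4] = 2331b$10
  sorted[5] = 31b$1023
  sorted[6] = 331b$102
  sorted[7] = b$102331
sorted[4] = 2331b$10

Answer: 2331b$10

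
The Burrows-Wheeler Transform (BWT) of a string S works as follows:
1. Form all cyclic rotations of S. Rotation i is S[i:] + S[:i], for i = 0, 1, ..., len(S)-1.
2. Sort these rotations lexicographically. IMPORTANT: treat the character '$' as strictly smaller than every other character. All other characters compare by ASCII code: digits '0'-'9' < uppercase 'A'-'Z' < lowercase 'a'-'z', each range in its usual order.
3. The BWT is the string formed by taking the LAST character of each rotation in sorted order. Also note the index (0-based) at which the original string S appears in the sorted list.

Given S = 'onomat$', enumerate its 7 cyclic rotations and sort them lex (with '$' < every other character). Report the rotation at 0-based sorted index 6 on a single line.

Answer: t$onoma

Derivation:
All 7 rotations (rotation i = S[i:]+S[:i]):
  rot[0] = onomat$
  rot[1] = nomat$o
  rot[2] = omat$on
  rot[3] = mat$ono
  rot[4] = at$onom
  rot[5] = t$onoma
  rot[6] = $onomat
Sorted (with $ < everything):
  sorted[0] = $onomat
  sorted[1] = at$onom
  sorted[2] = mat$ono
  sorted[3] = nomat$o
  sorted[4] = omat$on
  sorted[5] = onomat$
  sorted[6] = t$onoma
sorted[6] = t$onoma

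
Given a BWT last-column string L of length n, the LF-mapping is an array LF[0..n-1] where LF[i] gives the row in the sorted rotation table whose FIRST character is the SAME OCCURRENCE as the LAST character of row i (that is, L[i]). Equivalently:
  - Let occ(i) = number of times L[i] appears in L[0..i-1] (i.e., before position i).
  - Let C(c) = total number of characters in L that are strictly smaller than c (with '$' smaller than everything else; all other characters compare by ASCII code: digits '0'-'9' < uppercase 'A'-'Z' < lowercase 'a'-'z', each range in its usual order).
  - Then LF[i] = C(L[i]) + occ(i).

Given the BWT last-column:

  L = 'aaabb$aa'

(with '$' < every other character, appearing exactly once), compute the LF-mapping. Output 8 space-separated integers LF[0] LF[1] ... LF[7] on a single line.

Answer: 1 2 3 6 7 0 4 5

Derivation:
Char counts: '$':1, 'a':5, 'b':2
C (first-col start): C('$')=0, C('a')=1, C('b')=6
L[0]='a': occ=0, LF[0]=C('a')+0=1+0=1
L[1]='a': occ=1, LF[1]=C('a')+1=1+1=2
L[2]='a': occ=2, LF[2]=C('a')+2=1+2=3
L[3]='b': occ=0, LF[3]=C('b')+0=6+0=6
L[4]='b': occ=1, LF[4]=C('b')+1=6+1=7
L[5]='$': occ=0, LF[5]=C('$')+0=0+0=0
L[6]='a': occ=3, LF[6]=C('a')+3=1+3=4
L[7]='a': occ=4, LF[7]=C('a')+4=1+4=5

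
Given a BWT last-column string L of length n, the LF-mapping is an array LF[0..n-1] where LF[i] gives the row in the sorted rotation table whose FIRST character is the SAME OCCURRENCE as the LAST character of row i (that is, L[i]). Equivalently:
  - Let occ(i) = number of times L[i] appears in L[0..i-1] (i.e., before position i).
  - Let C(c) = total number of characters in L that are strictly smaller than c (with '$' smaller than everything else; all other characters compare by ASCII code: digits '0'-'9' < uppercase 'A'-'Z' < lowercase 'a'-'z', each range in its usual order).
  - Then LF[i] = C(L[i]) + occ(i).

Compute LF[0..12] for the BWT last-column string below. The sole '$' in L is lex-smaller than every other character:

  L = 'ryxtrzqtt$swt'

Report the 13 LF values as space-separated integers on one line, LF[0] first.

Char counts: '$':1, 'q':1, 'r':2, 's':1, 't':4, 'w':1, 'x':1, 'y':1, 'z':1
C (first-col start): C('$')=0, C('q')=1, C('r')=2, C('s')=4, C('t')=5, C('w')=9, C('x')=10, C('y')=11, C('z')=12
L[0]='r': occ=0, LF[0]=C('r')+0=2+0=2
L[1]='y': occ=0, LF[1]=C('y')+0=11+0=11
L[2]='x': occ=0, LF[2]=C('x')+0=10+0=10
L[3]='t': occ=0, LF[3]=C('t')+0=5+0=5
L[4]='r': occ=1, LF[4]=C('r')+1=2+1=3
L[5]='z': occ=0, LF[5]=C('z')+0=12+0=12
L[6]='q': occ=0, LF[6]=C('q')+0=1+0=1
L[7]='t': occ=1, LF[7]=C('t')+1=5+1=6
L[8]='t': occ=2, LF[8]=C('t')+2=5+2=7
L[9]='$': occ=0, LF[9]=C('$')+0=0+0=0
L[10]='s': occ=0, LF[10]=C('s')+0=4+0=4
L[11]='w': occ=0, LF[11]=C('w')+0=9+0=9
L[12]='t': occ=3, LF[12]=C('t')+3=5+3=8

Answer: 2 11 10 5 3 12 1 6 7 0 4 9 8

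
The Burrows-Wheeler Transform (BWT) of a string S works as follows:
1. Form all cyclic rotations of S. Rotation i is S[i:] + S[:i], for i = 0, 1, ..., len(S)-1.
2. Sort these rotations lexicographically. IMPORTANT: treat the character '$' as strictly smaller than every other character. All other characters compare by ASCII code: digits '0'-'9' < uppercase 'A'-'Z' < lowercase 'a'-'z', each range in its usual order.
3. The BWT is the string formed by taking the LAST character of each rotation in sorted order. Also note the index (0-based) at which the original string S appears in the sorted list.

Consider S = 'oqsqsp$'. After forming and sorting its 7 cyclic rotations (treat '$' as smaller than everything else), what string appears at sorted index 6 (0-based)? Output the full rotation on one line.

Answer: sqsp$oq

Derivation:
All 7 rotations (rotation i = S[i:]+S[:i]):
  rot[0] = oqsqsp$
  rot[1] = qsqsp$o
  rot[2] = sqsp$oq
  rot[3] = qsp$oqs
  rot[4] = sp$oqsq
  rot[5] = p$oqsqs
  rot[6] = $oqsqsp
Sorted (with $ < everything):
  sorted[0] = $oqsqsp
  sorted[1] = oqsqsp$
  sorted[2] = p$oqsqs
  sorted[3] = qsp$oqs
  sorted[4] = qsqsp$o
  sorted[5] = sp$oqsq
  sorted[6] = sqsp$oq
sorted[6] = sqsp$oq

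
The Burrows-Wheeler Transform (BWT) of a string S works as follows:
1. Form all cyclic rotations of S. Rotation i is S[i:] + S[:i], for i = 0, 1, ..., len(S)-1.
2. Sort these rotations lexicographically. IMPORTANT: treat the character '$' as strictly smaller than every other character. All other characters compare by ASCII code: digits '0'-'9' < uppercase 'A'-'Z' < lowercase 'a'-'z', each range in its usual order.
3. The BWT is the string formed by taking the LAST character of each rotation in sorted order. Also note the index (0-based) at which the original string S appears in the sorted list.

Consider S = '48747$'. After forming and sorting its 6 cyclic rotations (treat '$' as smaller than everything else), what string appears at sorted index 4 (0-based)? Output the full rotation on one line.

All 6 rotations (rotation i = S[i:]+S[:i]):
  rot[0] = 48747$
  rot[1] = 8747$4
  rot[2] = 747$48
  rot[3] = 47$487
  rot[4] = 7$4874
  rot[5] = $48747
Sorted (with $ < everything):
  sorted[0] = $48747
  sorted[1] = 47$487
  sorted[2] = 48747$
  sorted[3] = 7$4874
  sorted[4] = 747$48
  sorted[5] = 8747$4
sorted[4] = 747$48

Answer: 747$48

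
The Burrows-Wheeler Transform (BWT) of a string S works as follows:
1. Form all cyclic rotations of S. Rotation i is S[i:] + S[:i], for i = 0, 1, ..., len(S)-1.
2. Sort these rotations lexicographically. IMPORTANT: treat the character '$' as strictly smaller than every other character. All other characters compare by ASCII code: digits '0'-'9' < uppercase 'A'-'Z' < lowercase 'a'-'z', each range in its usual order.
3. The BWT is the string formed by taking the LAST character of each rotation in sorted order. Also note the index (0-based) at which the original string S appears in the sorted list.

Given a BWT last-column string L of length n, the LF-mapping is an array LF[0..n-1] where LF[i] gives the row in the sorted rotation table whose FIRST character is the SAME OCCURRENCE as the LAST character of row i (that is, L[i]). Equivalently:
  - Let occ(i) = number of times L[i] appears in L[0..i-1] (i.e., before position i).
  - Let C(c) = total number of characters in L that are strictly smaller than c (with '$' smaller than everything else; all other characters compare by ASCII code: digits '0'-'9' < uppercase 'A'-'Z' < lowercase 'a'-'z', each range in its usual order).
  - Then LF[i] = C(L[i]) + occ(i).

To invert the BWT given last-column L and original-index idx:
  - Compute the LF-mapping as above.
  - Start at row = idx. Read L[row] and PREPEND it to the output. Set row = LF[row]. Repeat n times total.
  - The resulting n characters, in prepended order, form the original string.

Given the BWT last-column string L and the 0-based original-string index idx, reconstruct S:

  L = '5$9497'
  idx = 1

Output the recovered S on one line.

Answer: 47995$

Derivation:
LF mapping: 2 0 4 1 5 3
Walk LF starting at row 1, prepending L[row]:
  step 1: row=1, L[1]='$', prepend. Next row=LF[1]=0
  step 2: row=0, L[0]='5', prepend. Next row=LF[0]=2
  step 3: row=2, L[2]='9', prepend. Next row=LF[2]=4
  step 4: row=4, L[4]='9', prepend. Next row=LF[4]=5
  step 5: row=5, L[5]='7', prepend. Next row=LF[5]=3
  step 6: row=3, L[3]='4', prepend. Next row=LF[3]=1
Reversed output: 47995$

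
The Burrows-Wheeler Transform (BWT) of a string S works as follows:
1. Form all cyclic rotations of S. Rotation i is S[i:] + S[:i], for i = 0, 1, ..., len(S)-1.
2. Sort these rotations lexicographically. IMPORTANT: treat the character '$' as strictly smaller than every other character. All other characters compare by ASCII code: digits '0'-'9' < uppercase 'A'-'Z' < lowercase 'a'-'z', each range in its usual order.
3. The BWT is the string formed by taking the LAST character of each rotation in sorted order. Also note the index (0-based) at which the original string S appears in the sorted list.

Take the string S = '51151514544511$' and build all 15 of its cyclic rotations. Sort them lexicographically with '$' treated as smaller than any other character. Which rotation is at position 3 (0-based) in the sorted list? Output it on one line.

Answer: 1151514544511$5

Derivation:
All 15 rotations (rotation i = S[i:]+S[:i]):
  rot[0] = 51151514544511$
  rot[1] = 1151514544511$5
  rot[2] = 151514544511$51
  rot[3] = 51514544511$511
  rot[4] = 1514544511$5115
  rot[5] = 514544511$51151
  rot[6] = 14544511$511515
  rot[7] = 4544511$5115151
  rot[8] = 544511$51151514
  rot[9] = 44511$511515145
  rot[10] = 4511$5115151454
  rot[11] = 511$51151514544
  rot[12] = 11$511515145445
  rot[13] = 1$5115151454451
  rot[14] = $51151514544511
Sorted (with $ < everything):
  sorted[0] = $51151514544511
  sorted[1] = 1$5115151454451
  sorted[2] = 11$511515145445
  sorted[3] = 1151514544511$5
  sorted[4] = 14544511$511515
  sorted[5] = 1514544511$5115
  sorted[6] = 151514544511$51
  sorted[7] = 44511$511515145
  sorted[8] = 4511$5115151454
  sorted[9] = 4544511$5115151
  sorted[10] = 511$51151514544
  sorted[11] = 51151514544511$
  sorted[12] = 514544511$51151
  sorted[13] = 51514544511$511
  sorted[14] = 544511$51151514
sorted[3] = 1151514544511$5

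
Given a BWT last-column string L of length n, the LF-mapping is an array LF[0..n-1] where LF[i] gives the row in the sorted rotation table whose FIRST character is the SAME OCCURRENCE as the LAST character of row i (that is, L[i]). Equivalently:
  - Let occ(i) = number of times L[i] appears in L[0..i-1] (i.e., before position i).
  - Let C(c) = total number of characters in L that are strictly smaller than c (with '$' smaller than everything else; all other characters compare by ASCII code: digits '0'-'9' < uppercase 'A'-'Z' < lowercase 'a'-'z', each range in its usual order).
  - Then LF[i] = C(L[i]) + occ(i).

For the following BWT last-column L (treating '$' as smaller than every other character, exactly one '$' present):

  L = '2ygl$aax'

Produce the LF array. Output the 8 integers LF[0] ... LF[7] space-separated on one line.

Char counts: '$':1, '2':1, 'a':2, 'g':1, 'l':1, 'x':1, 'y':1
C (first-col start): C('$')=0, C('2')=1, C('a')=2, C('g')=4, C('l')=5, C('x')=6, C('y')=7
L[0]='2': occ=0, LF[0]=C('2')+0=1+0=1
L[1]='y': occ=0, LF[1]=C('y')+0=7+0=7
L[2]='g': occ=0, LF[2]=C('g')+0=4+0=4
L[3]='l': occ=0, LF[3]=C('l')+0=5+0=5
L[4]='$': occ=0, LF[4]=C('$')+0=0+0=0
L[5]='a': occ=0, LF[5]=C('a')+0=2+0=2
L[6]='a': occ=1, LF[6]=C('a')+1=2+1=3
L[7]='x': occ=0, LF[7]=C('x')+0=6+0=6

Answer: 1 7 4 5 0 2 3 6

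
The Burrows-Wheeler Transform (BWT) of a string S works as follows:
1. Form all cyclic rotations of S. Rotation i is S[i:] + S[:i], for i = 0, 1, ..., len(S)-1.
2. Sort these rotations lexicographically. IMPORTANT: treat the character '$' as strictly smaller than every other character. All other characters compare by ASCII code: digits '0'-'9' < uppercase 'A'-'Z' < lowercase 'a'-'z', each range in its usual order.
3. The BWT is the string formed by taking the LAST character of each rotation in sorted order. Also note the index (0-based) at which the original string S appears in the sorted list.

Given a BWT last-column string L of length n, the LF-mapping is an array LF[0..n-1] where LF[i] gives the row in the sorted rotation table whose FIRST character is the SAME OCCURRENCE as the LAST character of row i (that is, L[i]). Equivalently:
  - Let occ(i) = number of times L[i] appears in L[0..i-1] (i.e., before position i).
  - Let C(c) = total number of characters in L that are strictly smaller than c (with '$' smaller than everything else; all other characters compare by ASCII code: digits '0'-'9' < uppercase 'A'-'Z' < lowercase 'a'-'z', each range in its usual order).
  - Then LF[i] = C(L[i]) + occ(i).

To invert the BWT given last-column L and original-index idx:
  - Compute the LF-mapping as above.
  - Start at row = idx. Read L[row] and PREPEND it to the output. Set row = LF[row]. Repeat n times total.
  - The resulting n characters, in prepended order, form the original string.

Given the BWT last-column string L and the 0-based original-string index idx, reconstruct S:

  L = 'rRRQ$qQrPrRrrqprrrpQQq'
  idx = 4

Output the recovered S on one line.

LF mapping: 14 6 7 2 0 11 3 15 1 16 8 17 18 12 9 19 20 21 10 4 5 13
Walk LF starting at row 4, prepending L[row]:
  step 1: row=4, L[4]='$', prepend. Next row=LF[4]=0
  step 2: row=0, L[0]='r', prepend. Next row=LF[0]=14
  step 3: row=14, L[14]='p', prepend. Next row=LF[14]=9
  step 4: row=9, L[9]='r', prepend. Next row=LF[9]=16
  step 5: row=16, L[16]='r', prepend. Next row=LF[16]=20
  step 6: row=20, L[20]='Q', prepend. Next row=LF[20]=5
  step 7: row=5, L[5]='q', prepend. Next row=LF[5]=11
  step 8: row=11, L[11]='r', prepend. Next row=LF[11]=17
  step 9: row=17, L[17]='r', prepend. Next row=LF[17]=21
  step 10: row=21, L[21]='q', prepend. Next row=LF[21]=13
  step 11: row=13, L[13]='q', prepend. Next row=LF[13]=12
  step 12: row=12, L[12]='r', prepend. Next row=LF[12]=18
  step 13: row=18, L[18]='p', prepend. Next row=LF[18]=10
  step 14: row=10, L[10]='R', prepend. Next row=LF[10]=8
  step 15: row=8, L[8]='P', prepend. Next row=LF[8]=1
  step 16: row=1, L[1]='R', prepend. Next row=LF[1]=6
  step 17: row=6, L[6]='Q', prepend. Next row=LF[6]=3
  step 18: row=3, L[3]='Q', prepend. Next row=LF[3]=2
  step 19: row=2, L[2]='R', prepend. Next row=LF[2]=7
  step 20: row=7, L[7]='r', prepend. Next row=LF[7]=15
  step 21: row=15, L[15]='r', prepend. Next row=LF[15]=19
  step 22: row=19, L[19]='Q', prepend. Next row=LF[19]=4
Reversed output: QrrRQQRPRprqqrrqQrrpr$

Answer: QrrRQQRPRprqqrrqQrrpr$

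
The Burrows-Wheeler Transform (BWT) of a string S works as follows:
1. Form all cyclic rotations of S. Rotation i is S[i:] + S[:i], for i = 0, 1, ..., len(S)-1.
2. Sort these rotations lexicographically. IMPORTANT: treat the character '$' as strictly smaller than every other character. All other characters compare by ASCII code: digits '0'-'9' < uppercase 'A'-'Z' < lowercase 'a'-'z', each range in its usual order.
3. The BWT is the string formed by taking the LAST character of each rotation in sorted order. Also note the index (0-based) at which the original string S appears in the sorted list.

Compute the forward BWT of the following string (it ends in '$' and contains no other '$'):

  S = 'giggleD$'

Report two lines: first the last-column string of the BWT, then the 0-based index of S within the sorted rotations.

Answer: Deli$ggg
4

Derivation:
All 8 rotations (rotation i = S[i:]+S[:i]):
  rot[0] = giggleD$
  rot[1] = iggleD$g
  rot[2] = ggleD$gi
  rot[3] = gleD$gig
  rot[4] = leD$gigg
  rot[5] = eD$giggl
  rot[6] = D$giggle
  rot[7] = $giggleD
Sorted (with $ < everything):
  sorted[0] = $giggleD  (last char: 'D')
  sorted[1] = D$giggle  (last char: 'e')
  sorted[2] = eD$giggl  (last char: 'l')
  sorted[3] = ggleD$gi  (last char: 'i')
  sorted[4] = giggleD$  (last char: '$')
  sorted[5] = gleD$gig  (last char: 'g')
  sorted[6] = iggleD$g  (last char: 'g')
  sorted[7] = leD$gigg  (last char: 'g')
Last column: Deli$ggg
Original string S is at sorted index 4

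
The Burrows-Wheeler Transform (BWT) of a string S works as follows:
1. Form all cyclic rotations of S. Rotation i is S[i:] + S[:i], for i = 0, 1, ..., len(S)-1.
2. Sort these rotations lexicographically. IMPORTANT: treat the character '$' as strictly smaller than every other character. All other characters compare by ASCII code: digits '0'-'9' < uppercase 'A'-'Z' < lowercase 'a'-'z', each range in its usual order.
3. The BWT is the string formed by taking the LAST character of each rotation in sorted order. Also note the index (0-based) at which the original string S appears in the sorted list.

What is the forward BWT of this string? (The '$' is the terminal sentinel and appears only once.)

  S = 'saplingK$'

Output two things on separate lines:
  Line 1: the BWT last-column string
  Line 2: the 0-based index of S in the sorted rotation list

Answer: Kgsnlpia$
8

Derivation:
All 9 rotations (rotation i = S[i:]+S[:i]):
  rot[0] = saplingK$
  rot[1] = aplingK$s
  rot[2] = plingK$sa
  rot[3] = lingK$sap
  rot[4] = ingK$sapl
  rot[5] = ngK$sapli
  rot[6] = gK$saplin
  rot[7] = K$sapling
  rot[8] = $saplingK
Sorted (with $ < everything):
  sorted[0] = $saplingK  (last char: 'K')
  sorted[1] = K$sapling  (last char: 'g')
  sorted[2] = aplingK$s  (last char: 's')
  sorted[3] = gK$saplin  (last char: 'n')
  sorted[4] = ingK$sapl  (last char: 'l')
  sorted[5] = lingK$sap  (last char: 'p')
  sorted[6] = ngK$sapli  (last char: 'i')
  sorted[7] = plingK$sa  (last char: 'a')
  sorted[8] = saplingK$  (last char: '$')
Last column: Kgsnlpia$
Original string S is at sorted index 8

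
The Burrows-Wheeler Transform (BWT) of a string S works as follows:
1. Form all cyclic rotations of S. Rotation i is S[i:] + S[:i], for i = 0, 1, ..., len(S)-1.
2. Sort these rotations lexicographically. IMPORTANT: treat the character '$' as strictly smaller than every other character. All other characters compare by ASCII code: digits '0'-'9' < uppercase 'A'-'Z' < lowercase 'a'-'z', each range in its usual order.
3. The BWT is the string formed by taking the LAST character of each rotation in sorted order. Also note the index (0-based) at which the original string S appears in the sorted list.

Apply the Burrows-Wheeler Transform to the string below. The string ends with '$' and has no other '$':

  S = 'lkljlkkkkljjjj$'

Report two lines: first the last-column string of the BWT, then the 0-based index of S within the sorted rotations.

All 15 rotations (rotation i = S[i:]+S[:i]):
  rot[0] = lkljlkkkkljjjj$
  rot[1] = kljlkkkkljjjj$l
  rot[2] = ljlkkkkljjjj$lk
  rot[3] = jlkkkkljjjj$lkl
  rot[4] = lkkkkljjjj$lklj
  rot[5] = kkkkljjjj$lkljl
  rot[6] = kkkljjjj$lkljlk
  rot[7] = kkljjjj$lkljlkk
  rot[8] = kljjjj$lkljlkkk
  rot[9] = ljjjj$lkljlkkkk
  rot[10] = jjjj$lkljlkkkkl
  rot[11] = jjj$lkljlkkkklj
  rot[12] = jj$lkljlkkkkljj
  rot[13] = j$lkljlkkkkljjj
  rot[14] = $lkljlkkkkljjjj
Sorted (with $ < everything):
  sorted[0] = $lkljlkkkkljjjj  (last char: 'j')
  sorted[1] = j$lkljlkkkkljjj  (last char: 'j')
  sorted[2] = jj$lkljlkkkkljj  (last char: 'j')
  sorted[3] = jjj$lkljlkkkklj  (last char: 'j')
  sorted[4] = jjjj$lkljlkkkkl  (last char: 'l')
  sorted[5] = jlkkkkljjjj$lkl  (last char: 'l')
  sorted[6] = kkkkljjjj$lkljl  (last char: 'l')
  sorted[7] = kkkljjjj$lkljlk  (last char: 'k')
  sorted[8] = kkljjjj$lkljlkk  (last char: 'k')
  sorted[9] = kljjjj$lkljlkkk  (last char: 'k')
  sorted[10] = kljlkkkkljjjj$l  (last char: 'l')
  sorted[11] = ljjjj$lkljlkkkk  (last char: 'k')
  sorted[12] = ljlkkkkljjjj$lk  (last char: 'k')
  sorted[13] = lkkkkljjjj$lklj  (last char: 'j')
  sorted[14] = lkljlkkkkljjjj$  (last char: '$')
Last column: jjjjlllkkklkkj$
Original string S is at sorted index 14

Answer: jjjjlllkkklkkj$
14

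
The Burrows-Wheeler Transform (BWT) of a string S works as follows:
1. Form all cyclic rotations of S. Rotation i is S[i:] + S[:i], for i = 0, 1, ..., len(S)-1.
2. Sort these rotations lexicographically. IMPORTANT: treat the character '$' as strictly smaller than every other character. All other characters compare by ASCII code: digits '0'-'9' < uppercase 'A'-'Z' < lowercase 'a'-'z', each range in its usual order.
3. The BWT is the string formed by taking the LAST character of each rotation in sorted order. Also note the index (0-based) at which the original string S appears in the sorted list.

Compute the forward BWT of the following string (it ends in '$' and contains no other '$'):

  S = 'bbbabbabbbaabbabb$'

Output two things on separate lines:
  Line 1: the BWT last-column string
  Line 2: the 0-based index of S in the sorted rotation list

All 18 rotations (rotation i = S[i:]+S[:i]):
  rot[0] = bbbabbabbbaabbabb$
  rot[1] = bbabbabbbaabbabb$b
  rot[2] = babbabbbaabbabb$bb
  rot[3] = abbabbbaabbabb$bbb
  rot[4] = bbabbbaabbabb$bbba
  rot[5] = babbbaabbabb$bbbab
  rot[6] = abbbaabbabb$bbbabb
  rot[7] = bbbaabbabb$bbbabba
  rot[8] = bbaabbabb$bbbabbab
  rot[9] = baabbabb$bbbabbabb
  rot[10] = aabbabb$bbbabbabbb
  rot[11] = abbabb$bbbabbabbba
  rot[12] = bbabb$bbbabbabbbaa
  rot[13] = babb$bbbabbabbbaab
  rot[14] = abb$bbbabbabbbaabb
  rot[15] = bb$bbbabbabbbaabba
  rot[16] = b$bbbabbabbbaabbab
  rot[17] = $bbbabbabbbaabbabb
Sorted (with $ < everything):
  sorted[0] = $bbbabbabbbaabbabb  (last char: 'b')
  sorted[1] = aabbabb$bbbabbabbb  (last char: 'b')
  sorted[2] = abb$bbbabbabbbaabb  (last char: 'b')
  sorted[3] = abbabb$bbbabbabbba  (last char: 'a')
  sorted[4] = abbabbbaabbabb$bbb  (last char: 'b')
  sorted[5] = abbbaabbabb$bbbabb  (last char: 'b')
  sorted[6] = b$bbbabbabbbaabbab  (last char: 'b')
  sorted[7] = baabbabb$bbbabbabb  (last char: 'b')
  sorted[8] = babb$bbbabbabbbaab  (last char: 'b')
  sorted[9] = babbabbbaabbabb$bb  (last char: 'b')
  sorted[10] = babbbaabbabb$bbbab  (last char: 'b')
  sorted[11] = bb$bbbabbabbbaabba  (last char: 'a')
  sorted[12] = bbaabbabb$bbbabbab  (last char: 'b')
  sorted[13] = bbabb$bbbabbabbbaa  (last char: 'a')
  sorted[14] = bbabbabbbaabbabb$b  (last char: 'b')
  sorted[15] = bbabbbaabbabb$bbba  (last char: 'a')
  sorted[16] = bbbaabbabb$bbbabba  (last char: 'a')
  sorted[17] = bbbabbabbbaabbabb$  (last char: '$')
Last column: bbbabbbbbbbababaa$
Original string S is at sorted index 17

Answer: bbbabbbbbbbababaa$
17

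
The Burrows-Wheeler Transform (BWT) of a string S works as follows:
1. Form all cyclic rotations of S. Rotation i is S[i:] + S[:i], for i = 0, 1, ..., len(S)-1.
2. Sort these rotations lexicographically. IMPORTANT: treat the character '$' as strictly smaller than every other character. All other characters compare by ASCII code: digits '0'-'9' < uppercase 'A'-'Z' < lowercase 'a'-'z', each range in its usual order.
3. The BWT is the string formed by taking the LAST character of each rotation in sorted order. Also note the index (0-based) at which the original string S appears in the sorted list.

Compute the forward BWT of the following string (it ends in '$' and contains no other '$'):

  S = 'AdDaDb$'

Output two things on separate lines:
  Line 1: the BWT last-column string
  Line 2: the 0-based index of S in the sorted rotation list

Answer: b$daDDA
1

Derivation:
All 7 rotations (rotation i = S[i:]+S[:i]):
  rot[0] = AdDaDb$
  rot[1] = dDaDb$A
  rot[2] = DaDb$Ad
  rot[3] = aDb$AdD
  rot[4] = Db$AdDa
  rot[5] = b$AdDaD
  rot[6] = $AdDaDb
Sorted (with $ < everything):
  sorted[0] = $AdDaDb  (last char: 'b')
  sorted[1] = AdDaDb$  (last char: '$')
  sorted[2] = DaDb$Ad  (last char: 'd')
  sorted[3] = Db$AdDa  (last char: 'a')
  sorted[4] = aDb$AdD  (last char: 'D')
  sorted[5] = b$AdDaD  (last char: 'D')
  sorted[6] = dDaDb$A  (last char: 'A')
Last column: b$daDDA
Original string S is at sorted index 1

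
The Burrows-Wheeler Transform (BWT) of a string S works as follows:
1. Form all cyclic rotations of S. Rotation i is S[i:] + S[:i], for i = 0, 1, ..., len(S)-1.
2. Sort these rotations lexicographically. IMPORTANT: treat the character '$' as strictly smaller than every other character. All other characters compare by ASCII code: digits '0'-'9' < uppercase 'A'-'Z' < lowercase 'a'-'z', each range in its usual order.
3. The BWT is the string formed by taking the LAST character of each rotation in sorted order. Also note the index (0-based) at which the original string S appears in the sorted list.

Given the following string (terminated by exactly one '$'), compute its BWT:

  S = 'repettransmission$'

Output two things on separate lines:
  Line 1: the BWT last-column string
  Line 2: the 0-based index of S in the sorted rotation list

All 18 rotations (rotation i = S[i:]+S[:i]):
  rot[0] = repettransmission$
  rot[1] = epettransmission$r
  rot[2] = pettransmission$re
  rot[3] = ettransmission$rep
  rot[4] = ttransmission$repe
  rot[5] = transmission$repet
  rot[6] = ransmission$repett
  rot[7] = ansmission$repettr
  rot[8] = nsmission$repettra
  rot[9] = smission$repettran
  rot[10] = mission$repettrans
  rot[11] = ission$repettransm
  rot[12] = ssion$repettransmi
  rot[13] = sion$repettransmis
  rot[14] = ion$repettransmiss
  rot[15] = on$repettransmissi
  rot[16] = n$repettransmissio
  rot[17] = $repettransmission
Sorted (with $ < everything):
  sorted[0] = $repettransmission  (last char: 'n')
  sorted[1] = ansmission$repettr  (last char: 'r')
  sorted[2] = epettransmission$r  (last char: 'r')
  sorted[3] = ettransmission$rep  (last char: 'p')
  sorted[4] = ion$repettransmiss  (last char: 's')
  sorted[5] = ission$repettransm  (last char: 'm')
  sorted[6] = mission$repettrans  (last char: 's')
  sorted[7] = n$repettransmissio  (last char: 'o')
  sorted[8] = nsmission$repettra  (last char: 'a')
  sorted[9] = on$repettransmissi  (last char: 'i')
  sorted[10] = pettransmission$re  (last char: 'e')
  sorted[11] = ransmission$repett  (last char: 't')
  sorted[12] = repettransmission$  (last char: '$')
  sorted[13] = sion$repettransmis  (last char: 's')
  sorted[14] = smission$repettran  (last char: 'n')
  sorted[15] = ssion$repettransmi  (last char: 'i')
  sorted[16] = transmission$repet  (last char: 't')
  sorted[17] = ttransmission$repe  (last char: 'e')
Last column: nrrpsmsoaiet$snite
Original string S is at sorted index 12

Answer: nrrpsmsoaiet$snite
12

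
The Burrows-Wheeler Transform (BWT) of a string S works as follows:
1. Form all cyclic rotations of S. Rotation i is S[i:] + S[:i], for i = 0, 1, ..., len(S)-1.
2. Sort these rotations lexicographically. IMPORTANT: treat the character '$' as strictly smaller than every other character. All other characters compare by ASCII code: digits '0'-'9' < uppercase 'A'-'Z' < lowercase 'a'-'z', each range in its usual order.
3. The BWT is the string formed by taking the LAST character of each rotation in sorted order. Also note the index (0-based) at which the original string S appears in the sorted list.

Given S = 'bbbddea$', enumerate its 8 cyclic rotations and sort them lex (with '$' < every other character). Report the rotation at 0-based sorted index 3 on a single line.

Answer: bbddea$b

Derivation:
All 8 rotations (rotation i = S[i:]+S[:i]):
  rot[0] = bbbddea$
  rot[1] = bbddea$b
  rot[2] = bddea$bb
  rot[3] = ddea$bbb
  rot[4] = dea$bbbd
  rot[5] = ea$bbbdd
  rot[6] = a$bbbdde
  rot[7] = $bbbddea
Sorted (with $ < everything):
  sorted[0] = $bbbddea
  sorted[1] = a$bbbdde
  sorted[2] = bbbddea$
  sorted[3] = bbddea$b
  sorted[4] = bddea$bb
  sorted[5] = ddea$bbb
  sorted[6] = dea$bbbd
  sorted[7] = ea$bbbdd
sorted[3] = bbddea$b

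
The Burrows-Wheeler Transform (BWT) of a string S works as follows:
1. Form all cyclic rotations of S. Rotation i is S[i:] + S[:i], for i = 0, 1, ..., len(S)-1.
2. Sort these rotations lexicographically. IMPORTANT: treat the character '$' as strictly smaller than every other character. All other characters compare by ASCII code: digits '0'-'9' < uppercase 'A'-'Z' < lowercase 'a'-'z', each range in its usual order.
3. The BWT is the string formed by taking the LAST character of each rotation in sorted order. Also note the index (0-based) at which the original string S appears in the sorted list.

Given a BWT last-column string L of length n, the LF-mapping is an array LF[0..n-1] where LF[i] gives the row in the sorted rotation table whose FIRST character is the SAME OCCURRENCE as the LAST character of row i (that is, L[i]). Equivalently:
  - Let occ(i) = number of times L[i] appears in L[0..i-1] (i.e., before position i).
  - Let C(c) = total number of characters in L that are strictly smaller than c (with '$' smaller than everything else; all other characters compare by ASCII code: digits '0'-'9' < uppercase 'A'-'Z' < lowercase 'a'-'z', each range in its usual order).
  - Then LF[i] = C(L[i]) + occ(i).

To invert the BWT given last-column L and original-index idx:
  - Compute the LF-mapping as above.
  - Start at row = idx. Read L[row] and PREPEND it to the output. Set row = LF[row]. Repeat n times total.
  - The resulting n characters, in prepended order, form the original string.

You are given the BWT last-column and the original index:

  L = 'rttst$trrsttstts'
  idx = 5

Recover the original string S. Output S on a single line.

LF mapping: 1 8 9 4 10 0 11 2 3 5 12 13 6 14 15 7
Walk LF starting at row 5, prepending L[row]:
  step 1: row=5, L[5]='$', prepend. Next row=LF[5]=0
  step 2: row=0, L[0]='r', prepend. Next row=LF[0]=1
  step 3: row=1, L[1]='t', prepend. Next row=LF[1]=8
  step 4: row=8, L[8]='r', prepend. Next row=LF[8]=3
  step 5: row=3, L[3]='s', prepend. Next row=LF[3]=4
  step 6: row=4, L[4]='t', prepend. Next row=LF[4]=10
  step 7: row=10, L[10]='t', prepend. Next row=LF[10]=12
  step 8: row=12, L[12]='s', prepend. Next row=LF[12]=6
  step 9: row=6, L[6]='t', prepend. Next row=LF[6]=11
  step 10: row=11, L[11]='t', prepend. Next row=LF[11]=13
  step 11: row=13, L[13]='t', prepend. Next row=LF[13]=14
  step 12: row=14, L[14]='t', prepend. Next row=LF[14]=15
  step 13: row=15, L[15]='s', prepend. Next row=LF[15]=7
  step 14: row=7, L[7]='r', prepend. Next row=LF[7]=2
  step 15: row=2, L[2]='t', prepend. Next row=LF[2]=9
  step 16: row=9, L[9]='s', prepend. Next row=LF[9]=5
Reversed output: strsttttsttsrtr$

Answer: strsttttsttsrtr$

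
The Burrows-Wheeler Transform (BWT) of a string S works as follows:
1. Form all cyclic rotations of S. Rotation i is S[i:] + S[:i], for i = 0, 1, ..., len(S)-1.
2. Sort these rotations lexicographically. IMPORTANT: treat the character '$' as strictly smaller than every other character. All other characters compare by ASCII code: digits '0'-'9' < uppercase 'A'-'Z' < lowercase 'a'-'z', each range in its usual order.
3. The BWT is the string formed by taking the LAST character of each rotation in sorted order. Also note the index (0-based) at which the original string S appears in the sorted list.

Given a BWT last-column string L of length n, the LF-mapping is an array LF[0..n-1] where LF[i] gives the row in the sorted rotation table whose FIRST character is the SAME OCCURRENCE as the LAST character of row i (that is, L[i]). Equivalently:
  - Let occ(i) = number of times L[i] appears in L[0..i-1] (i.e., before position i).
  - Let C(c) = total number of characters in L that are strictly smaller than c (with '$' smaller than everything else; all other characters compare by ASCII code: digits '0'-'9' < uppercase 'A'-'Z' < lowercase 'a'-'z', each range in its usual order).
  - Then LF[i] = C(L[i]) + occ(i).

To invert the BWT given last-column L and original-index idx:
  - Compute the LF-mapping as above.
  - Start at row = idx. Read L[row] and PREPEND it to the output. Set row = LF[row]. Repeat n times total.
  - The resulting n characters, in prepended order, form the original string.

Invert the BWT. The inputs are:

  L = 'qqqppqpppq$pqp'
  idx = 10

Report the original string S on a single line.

Answer: qpppqqqpppqpq$

Derivation:
LF mapping: 8 9 10 1 2 11 3 4 5 12 0 6 13 7
Walk LF starting at row 10, prepending L[row]:
  step 1: row=10, L[10]='$', prepend. Next row=LF[10]=0
  step 2: row=0, L[0]='q', prepend. Next row=LF[0]=8
  step 3: row=8, L[8]='p', prepend. Next row=LF[8]=5
  step 4: row=5, L[5]='q', prepend. Next row=LF[5]=11
  step 5: row=11, L[11]='p', prepend. Next row=LF[11]=6
  step 6: row=6, L[6]='p', prepend. Next row=LF[6]=3
  step 7: row=3, L[3]='p', prepend. Next row=LF[3]=1
  step 8: row=1, L[1]='q', prepend. Next row=LF[1]=9
  step 9: row=9, L[9]='q', prepend. Next row=LF[9]=12
  step 10: row=12, L[12]='q', prepend. Next row=LF[12]=13
  step 11: row=13, L[13]='p', prepend. Next row=LF[13]=7
  step 12: row=7, L[7]='p', prepend. Next row=LF[7]=4
  step 13: row=4, L[4]='p', prepend. Next row=LF[4]=2
  step 14: row=2, L[2]='q', prepend. Next row=LF[2]=10
Reversed output: qpppqqqpppqpq$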